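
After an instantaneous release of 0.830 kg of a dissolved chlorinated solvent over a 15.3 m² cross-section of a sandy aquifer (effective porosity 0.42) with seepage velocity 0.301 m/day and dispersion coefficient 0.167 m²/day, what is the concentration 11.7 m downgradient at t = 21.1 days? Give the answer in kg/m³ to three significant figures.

0.00255 kg/m³

For an instantaneous plane source, C(x,t) = M/(n_e·A·√(4πDt)) · exp(−(x−vt)²/(4Dt)), with n_e·A the pore (flow) area.
Plume center vt = 0.301 × 21.1 = 6.3511 m, so the well at 11.7 m is 5.3489 m downgradient of the peak.
√(4πDt) = 6.654 m, giving peak height M/(n_e·A·√(4πDt)) = 0.830/(0.42 × 15.3 × 6.654) = 0.01941 kg/m³.
(x−vt)²/(4Dt) = (5.3489)²/(4 × 0.167 × 21.1) = 2.030; exp(−2.030) = 0.1313.
C = 0.01941 × 0.1313 = 0.00255 kg/m³.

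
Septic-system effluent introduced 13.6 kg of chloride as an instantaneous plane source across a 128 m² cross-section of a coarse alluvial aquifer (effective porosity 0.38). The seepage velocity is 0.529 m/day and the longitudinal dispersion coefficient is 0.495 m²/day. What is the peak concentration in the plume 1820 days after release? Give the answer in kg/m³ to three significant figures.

The peak of an instantaneous 1D plume sits at x = vt; there the Gaussian factor is 1 and C_max = M/(n_e·A·√(4πDt)), where n_e·A is the pore area the mass is dissolved in.
√(4πDt) = √(4π × 0.495 × 1820) = 106.4 m, so C_max = 13.6/(0.38 × 128 × 106.4) = 0.00263 kg/m³.

0.00263 kg/m³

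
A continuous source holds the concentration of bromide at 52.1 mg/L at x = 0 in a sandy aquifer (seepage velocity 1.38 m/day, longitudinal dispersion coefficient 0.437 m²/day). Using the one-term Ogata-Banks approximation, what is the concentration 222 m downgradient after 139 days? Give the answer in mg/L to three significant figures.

0.161 mg/L

For a continuous step input, C/C₀ ≈ ½·erfc((x−vt)/(2√(Dt))).
vt = 1.38 × 139 = 191.82 m and 2√(Dt) = 2√(0.437 × 139) = 15.59 m.
Argument (x−vt)/(2√(Dt)) = (222 − 191.82)/15.59 = 1.936; ½·erfc(1.936) = 0.003091.
C = 52.1 × 0.003091 = 0.161 mg/L.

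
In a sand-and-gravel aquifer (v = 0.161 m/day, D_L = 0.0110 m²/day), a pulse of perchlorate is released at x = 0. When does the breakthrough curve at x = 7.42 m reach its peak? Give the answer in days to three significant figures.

For the 1D instantaneous-source solution, setting ∂C/∂t = 0 at fixed x gives v²t² + 2Dt − x² = 0, so t = (√(D² + v²x²) − D)/v².
√(D² + v²x²) = √(0.0110² + 0.161² × 7.42²) = 1.195; v² = 0.025921.
t = (1.195 − 0.0110)/0.025921 = 45.7 days (vs. the pure-advection estimate x/v = 46.1 d).

45.7 days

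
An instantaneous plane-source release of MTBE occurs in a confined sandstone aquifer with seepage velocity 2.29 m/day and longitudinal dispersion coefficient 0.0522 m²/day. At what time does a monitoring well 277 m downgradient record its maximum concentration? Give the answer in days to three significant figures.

121 days

For the 1D instantaneous-source solution, setting ∂C/∂t = 0 at fixed x gives v²t² + 2Dt − x² = 0, so t = (√(D² + v²x²) − D)/v².
√(D² + v²x²) = √(0.0522² + 2.29² × 277²) = 634.3; v² = 5.2441.
t = (634.3 − 0.0522)/5.2441 = 121 days (vs. the pure-advection estimate x/v = 121 d).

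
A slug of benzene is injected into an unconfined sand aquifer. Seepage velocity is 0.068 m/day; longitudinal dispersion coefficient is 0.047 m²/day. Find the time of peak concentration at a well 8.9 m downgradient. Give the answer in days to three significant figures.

121 days

For the 1D instantaneous-source solution, setting ∂C/∂t = 0 at fixed x gives v²t² + 2Dt − x² = 0, so t = (√(D² + v²x²) − D)/v².
√(D² + v²x²) = √(0.047² + 0.068² × 8.9²) = 0.6070; v² = 0.004624.
t = (0.6070 − 0.047)/0.004624 = 121 days (vs. the pure-advection estimate x/v = 131 d).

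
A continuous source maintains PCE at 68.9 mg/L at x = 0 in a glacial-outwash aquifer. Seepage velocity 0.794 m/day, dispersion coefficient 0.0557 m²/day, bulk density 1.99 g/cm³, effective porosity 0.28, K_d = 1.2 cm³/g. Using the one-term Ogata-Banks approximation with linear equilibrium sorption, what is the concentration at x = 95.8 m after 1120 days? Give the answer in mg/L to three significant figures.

Retardation factor R = 1 + ρ_b·K_d/n = 1 + 1.99 × 1.2/0.28 = 9.529.
Sorption retards both mechanisms: v_R = v/R = 0.08332 m/day, D_R = D/R = 0.005845 m²/day.
v_R·t = 0.08332 × 1120 = 93.3184 m; 2√(D_R t) = 5.117 m; argument = (95.8 − 93.3184)/5.117 = 0.4850.
C = C₀ × ½·erfc(0.4850) = 68.9 × 0.2464 = 17.0 mg/L.

17.0 mg/L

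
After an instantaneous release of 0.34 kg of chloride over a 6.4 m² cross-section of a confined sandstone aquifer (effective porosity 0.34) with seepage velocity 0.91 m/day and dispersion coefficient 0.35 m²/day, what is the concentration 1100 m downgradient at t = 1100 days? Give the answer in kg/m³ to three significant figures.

3.87e-06 kg/m³

For an instantaneous plane source, C(x,t) = M/(n_e·A·√(4πDt)) · exp(−(x−vt)²/(4Dt)), with n_e·A the pore (flow) area.
Plume center vt = 0.91 × 1100 = 1001 m, so the well at 1100 m is 99 m downgradient of the peak.
√(4πDt) = 69.56 m, giving peak height M/(n_e·A·√(4πDt)) = 0.34/(0.34 × 6.4 × 69.56) = 0.002246 kg/m³.
(x−vt)²/(4Dt) = (99)²/(4 × 0.35 × 1100) = 6.364; exp(−6.364) = 0.001722.
C = 0.002246 × 0.001722 = 3.87e-06 kg/m³.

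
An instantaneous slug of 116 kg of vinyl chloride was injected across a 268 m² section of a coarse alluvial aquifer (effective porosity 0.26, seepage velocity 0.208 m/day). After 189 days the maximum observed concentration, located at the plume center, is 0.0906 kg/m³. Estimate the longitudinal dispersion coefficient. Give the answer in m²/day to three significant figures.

0.142 m²/day

At the plume center C_max = M/(n_e·A·√(4πDt)), so D = M²/(4πt·(n_e·A·C_max)²).
n_e·A·C_max = 0.26 × 268 × 0.0906 = 6.313 kg/m.
D = 116²/(4π × 189 × 6.313²) = 0.142 m²/day.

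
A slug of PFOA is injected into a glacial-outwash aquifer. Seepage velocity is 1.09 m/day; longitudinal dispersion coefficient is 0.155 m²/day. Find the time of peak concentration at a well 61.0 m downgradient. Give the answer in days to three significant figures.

55.8 days

For the 1D instantaneous-source solution, setting ∂C/∂t = 0 at fixed x gives v²t² + 2Dt − x² = 0, so t = (√(D² + v²x²) − D)/v².
√(D² + v²x²) = √(0.155² + 1.09² × 61.0²) = 66.49; v² = 1.1881.
t = (66.49 − 0.155)/1.1881 = 55.8 days (vs. the pure-advection estimate x/v = 56.0 d).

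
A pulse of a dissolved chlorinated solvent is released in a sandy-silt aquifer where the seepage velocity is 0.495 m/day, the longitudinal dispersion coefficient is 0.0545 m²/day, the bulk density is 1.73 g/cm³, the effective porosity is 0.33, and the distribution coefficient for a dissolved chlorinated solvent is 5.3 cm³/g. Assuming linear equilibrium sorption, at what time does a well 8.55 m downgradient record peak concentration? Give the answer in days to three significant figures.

491 days

Retardation factor R = 1 + ρ_b·K_d/n = 1 + 1.73 × 5.3/0.33 = 28.78.
Sorption retards both mechanisms: v_R = v/R = 0.01720 m/day, D_R = D/R = 0.001894 m²/day.
Peak time from v_R²t² + 2D_R t − x² = 0: t = (√(D_R² + v_R²x²) − D_R)/v_R².
√(D_R² + v_R²x²) = √(0.001894² + 0.01720² × 8.55²) = 0.1471; v_R² = 0.0002958.
t = (0.1471 − 0.001894)/0.0002958 = 491 days.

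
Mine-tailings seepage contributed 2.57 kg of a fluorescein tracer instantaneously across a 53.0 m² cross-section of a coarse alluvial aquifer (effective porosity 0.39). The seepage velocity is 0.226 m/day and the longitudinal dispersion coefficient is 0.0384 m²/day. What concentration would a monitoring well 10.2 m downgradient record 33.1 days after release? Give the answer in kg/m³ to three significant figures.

For an instantaneous plane source, C(x,t) = M/(n_e·A·√(4πDt)) · exp(−(x−vt)²/(4Dt)), with n_e·A the pore (flow) area.
Plume center vt = 0.226 × 33.1 = 7.4806 m, so the well at 10.2 m is 2.7194 m downgradient of the peak.
√(4πDt) = 3.997 m, giving peak height M/(n_e·A·√(4πDt)) = 2.57/(0.39 × 53.0 × 3.997) = 0.03111 kg/m³.
(x−vt)²/(4Dt) = (2.7194)²/(4 × 0.0384 × 33.1) = 1.455; exp(−1.455) = 0.2334.
C = 0.03111 × 0.2334 = 0.00726 kg/m³.

0.00726 kg/m³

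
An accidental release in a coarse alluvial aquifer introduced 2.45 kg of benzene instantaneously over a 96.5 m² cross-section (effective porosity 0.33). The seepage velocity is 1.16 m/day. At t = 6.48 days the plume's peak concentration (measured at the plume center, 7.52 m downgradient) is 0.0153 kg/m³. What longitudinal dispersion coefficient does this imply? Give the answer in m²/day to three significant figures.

At the plume center C_max = M/(n_e·A·√(4πDt)), so D = M²/(4πt·(n_e·A·C_max)²).
n_e·A·C_max = 0.33 × 96.5 × 0.0153 = 0.4872 kg/m.
D = 2.45²/(4π × 6.48 × 0.4872²) = 0.311 m²/day.

0.311 m²/day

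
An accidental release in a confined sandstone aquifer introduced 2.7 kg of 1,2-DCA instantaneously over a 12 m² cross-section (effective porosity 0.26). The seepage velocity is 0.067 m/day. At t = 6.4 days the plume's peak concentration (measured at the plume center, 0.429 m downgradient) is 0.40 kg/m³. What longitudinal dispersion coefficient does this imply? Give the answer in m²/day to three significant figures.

At the plume center C_max = M/(n_e·A·√(4πDt)), so D = M²/(4πt·(n_e·A·C_max)²).
n_e·A·C_max = 0.26 × 12 × 0.40 = 1.248 kg/m.
D = 2.7²/(4π × 6.4 × 1.248²) = 0.0582 m²/day.

0.0582 m²/day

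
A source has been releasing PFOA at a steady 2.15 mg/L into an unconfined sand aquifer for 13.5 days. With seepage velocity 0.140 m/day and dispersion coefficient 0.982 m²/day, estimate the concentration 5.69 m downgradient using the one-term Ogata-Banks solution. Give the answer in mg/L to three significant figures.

For a continuous step input, C/C₀ ≈ ½·erfc((x−vt)/(2√(Dt))).
vt = 0.140 × 13.5 = 1.89 m and 2√(Dt) = 2√(0.982 × 13.5) = 7.282 m.
Argument (x−vt)/(2√(Dt)) = (5.69 − 1.89)/7.282 = 0.5218; ½·erfc(0.5218) = 0.2303.
C = 2.15 × 0.2303 = 0.495 mg/L.

0.495 mg/L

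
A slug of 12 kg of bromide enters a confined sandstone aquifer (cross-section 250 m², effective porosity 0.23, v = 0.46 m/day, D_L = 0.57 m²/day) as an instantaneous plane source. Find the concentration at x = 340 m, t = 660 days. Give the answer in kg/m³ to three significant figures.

For an instantaneous plane source, C(x,t) = M/(n_e·A·√(4πDt)) · exp(−(x−vt)²/(4Dt)), with n_e·A the pore (flow) area.
Plume center vt = 0.46 × 660 = 303.6 m, so the well at 340 m is 36.4 m downgradient of the peak.
√(4πDt) = 68.76 m, giving peak height M/(n_e·A·√(4πDt)) = 12/(0.23 × 250 × 68.76) = 0.003035 kg/m³.
(x−vt)²/(4Dt) = (36.4)²/(4 × 0.57 × 660) = 0.8805; exp(−0.8805) = 0.4146.
C = 0.003035 × 0.4146 = 0.00126 kg/m³.

0.00126 kg/m³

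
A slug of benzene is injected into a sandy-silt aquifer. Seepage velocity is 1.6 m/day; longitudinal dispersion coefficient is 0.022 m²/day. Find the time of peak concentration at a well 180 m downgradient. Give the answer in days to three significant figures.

For the 1D instantaneous-source solution, setting ∂C/∂t = 0 at fixed x gives v²t² + 2Dt − x² = 0, so t = (√(D² + v²x²) − D)/v².
√(D² + v²x²) = √(0.022² + 1.6² × 180²) = 288.0; v² = 2.56.
t = (288.0 − 0.022)/2.56 = 112 days (vs. the pure-advection estimate x/v = 112 d).

112 days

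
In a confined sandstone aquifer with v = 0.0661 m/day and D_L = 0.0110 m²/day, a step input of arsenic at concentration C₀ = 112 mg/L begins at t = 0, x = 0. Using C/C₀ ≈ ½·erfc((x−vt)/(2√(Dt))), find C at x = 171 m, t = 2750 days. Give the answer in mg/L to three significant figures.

For a continuous step input, C/C₀ ≈ ½·erfc((x−vt)/(2√(Dt))).
vt = 0.0661 × 2750 = 181.775 m and 2√(Dt) = 2√(0.0110 × 2750) = 11.00 m.
Argument (x−vt)/(2√(Dt)) = (171 − 181.775)/11.00 = -0.9795; ½·erfc(-0.9795) = 0.9170.
C = 112 × 0.9170 = 103 mg/L.

103 mg/L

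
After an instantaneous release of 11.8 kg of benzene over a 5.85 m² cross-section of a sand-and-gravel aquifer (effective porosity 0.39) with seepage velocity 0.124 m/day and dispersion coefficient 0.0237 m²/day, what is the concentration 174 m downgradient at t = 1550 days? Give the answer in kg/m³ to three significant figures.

0.0253 kg/m³

For an instantaneous plane source, C(x,t) = M/(n_e·A·√(4πDt)) · exp(−(x−vt)²/(4Dt)), with n_e·A the pore (flow) area.
Plume center vt = 0.124 × 1550 = 192.2 m, so the well at 174 m is 18.2 m upgradient of the peak.
√(4πDt) = 21.49 m, giving peak height M/(n_e·A·√(4πDt)) = 11.8/(0.39 × 5.85 × 21.49) = 0.2407 kg/m³.
(x−vt)²/(4Dt) = (-18.2)²/(4 × 0.0237 × 1550) = 2.254; exp(−2.254) = 0.1050.
C = 0.2407 × 0.1050 = 0.0253 kg/m³.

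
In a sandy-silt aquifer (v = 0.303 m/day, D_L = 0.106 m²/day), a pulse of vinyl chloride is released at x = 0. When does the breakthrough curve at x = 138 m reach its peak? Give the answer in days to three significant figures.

454 days

For the 1D instantaneous-source solution, setting ∂C/∂t = 0 at fixed x gives v²t² + 2Dt − x² = 0, so t = (√(D² + v²x²) − D)/v².
√(D² + v²x²) = √(0.106² + 0.303² × 138²) = 41.81; v² = 0.091809.
t = (41.81 − 0.106)/0.091809 = 454 days (vs. the pure-advection estimate x/v = 455 d).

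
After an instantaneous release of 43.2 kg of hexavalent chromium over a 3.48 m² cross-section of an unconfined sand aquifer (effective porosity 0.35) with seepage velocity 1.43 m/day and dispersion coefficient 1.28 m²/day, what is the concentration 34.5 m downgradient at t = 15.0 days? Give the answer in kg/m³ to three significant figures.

For an instantaneous plane source, C(x,t) = M/(n_e·A·√(4πDt)) · exp(−(x−vt)²/(4Dt)), with n_e·A the pore (flow) area.
Plume center vt = 1.43 × 15.0 = 21.45 m, so the well at 34.5 m is 13.05 m downgradient of the peak.
√(4πDt) = 15.53 m, giving peak height M/(n_e·A·√(4πDt)) = 43.2/(0.35 × 3.48 × 15.53) = 2.284 kg/m³.
(x−vt)²/(4Dt) = (13.05)²/(4 × 1.28 × 15.0) = 2.217; exp(−2.217) = 0.1089.
C = 2.284 × 0.1089 = 0.249 kg/m³.

0.249 kg/m³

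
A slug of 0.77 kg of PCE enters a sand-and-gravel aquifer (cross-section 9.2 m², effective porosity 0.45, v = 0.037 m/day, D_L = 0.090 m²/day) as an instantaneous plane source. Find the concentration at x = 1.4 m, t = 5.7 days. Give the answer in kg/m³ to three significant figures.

0.0368 kg/m³

For an instantaneous plane source, C(x,t) = M/(n_e·A·√(4πDt)) · exp(−(x−vt)²/(4Dt)), with n_e·A the pore (flow) area.
Plume center vt = 0.037 × 5.7 = 0.2109 m, so the well at 1.4 m is 1.1891 m downgradient of the peak.
√(4πDt) = 2.539 m, giving peak height M/(n_e·A·√(4πDt)) = 0.77/(0.45 × 9.2 × 2.539) = 0.07325 kg/m³.
(x−vt)²/(4Dt) = (1.1891)²/(4 × 0.090 × 5.7) = 0.6891; exp(−0.6891) = 0.5020.
C = 0.07325 × 0.5020 = 0.0368 kg/m³.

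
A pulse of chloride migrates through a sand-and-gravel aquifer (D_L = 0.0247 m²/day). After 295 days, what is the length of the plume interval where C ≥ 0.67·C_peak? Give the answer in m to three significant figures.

6.83 m

The plume is Gaussian with σ = √(2Dt) = √(2 × 0.0247 × 295) = 3.817 m.
C/C_peak = exp(−Δx²/(2σ²)) = 0.67 ⇒ Δx = σ·√(−2 ln 0.67) = 3.817 × 0.8950 = 3.416 m.
Width = 2Δx = 6.83 m.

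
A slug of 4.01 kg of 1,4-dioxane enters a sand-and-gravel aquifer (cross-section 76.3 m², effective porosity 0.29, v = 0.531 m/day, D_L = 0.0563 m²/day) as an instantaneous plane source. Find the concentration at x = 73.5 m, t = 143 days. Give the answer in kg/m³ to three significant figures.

0.0150 kg/m³

For an instantaneous plane source, C(x,t) = M/(n_e·A·√(4πDt)) · exp(−(x−vt)²/(4Dt)), with n_e·A the pore (flow) area.
Plume center vt = 0.531 × 143 = 75.933 m, so the well at 73.5 m is 2.433 m upgradient of the peak.
√(4πDt) = 10.06 m, giving peak height M/(n_e·A·√(4πDt)) = 4.01/(0.29 × 76.3 × 10.06) = 0.01801 kg/m³.
(x−vt)²/(4Dt) = (-2.433)²/(4 × 0.0563 × 143) = 0.1838; exp(−0.1838) = 0.8321.
C = 0.01801 × 0.8321 = 0.0150 kg/m³.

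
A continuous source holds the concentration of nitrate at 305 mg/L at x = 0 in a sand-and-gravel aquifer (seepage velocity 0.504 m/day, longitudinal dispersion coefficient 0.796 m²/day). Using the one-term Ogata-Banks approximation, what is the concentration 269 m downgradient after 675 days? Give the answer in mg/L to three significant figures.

For a continuous step input, C/C₀ ≈ ½·erfc((x−vt)/(2√(Dt))).
vt = 0.504 × 675 = 340.2 m and 2√(Dt) = 2√(0.796 × 675) = 46.36 m.
Argument (x−vt)/(2√(Dt)) = (269 − 340.2)/46.36 = -1.536; ½·erfc(-1.536) = 0.9851.
C = 305 × 0.9851 = 300 mg/L.

300 mg/L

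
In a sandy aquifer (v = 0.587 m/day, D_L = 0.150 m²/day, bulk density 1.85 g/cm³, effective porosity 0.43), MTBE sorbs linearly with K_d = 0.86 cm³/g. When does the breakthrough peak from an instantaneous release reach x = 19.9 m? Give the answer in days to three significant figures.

Retardation factor R = 1 + ρ_b·K_d/n = 1 + 1.85 × 0.86/0.43 = 4.700.
Sorption retards both mechanisms: v_R = v/R = 0.1249 m/day, D_R = D/R = 0.03191 m²/day.
Peak time from v_R²t² + 2D_R t − x² = 0: t = (√(D_R² + v_R²x²) − D_R)/v_R².
√(D_R² + v_R²x²) = √(0.03191² + 0.1249² × 19.9²) = 2.486; v_R² = 0.01560.
t = (2.486 − 0.03191)/0.01560 = 157 days.

157 days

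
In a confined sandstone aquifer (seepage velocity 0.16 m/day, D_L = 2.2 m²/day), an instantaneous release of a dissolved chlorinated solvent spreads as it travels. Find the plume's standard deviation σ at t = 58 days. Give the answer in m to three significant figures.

Dispersive spreading gives a Gaussian with σ² = 2Dt; advection only shifts the center.
σ = √(2 × 2.2 × 58) = 16.0 m.

16.0 m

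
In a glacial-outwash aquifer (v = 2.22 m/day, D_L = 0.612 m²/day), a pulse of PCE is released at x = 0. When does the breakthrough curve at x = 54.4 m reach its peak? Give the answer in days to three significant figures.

For the 1D instantaneous-source solution, setting ∂C/∂t = 0 at fixed x gives v²t² + 2Dt − x² = 0, so t = (√(D² + v²x²) − D)/v².
√(D² + v²x²) = √(0.612² + 2.22² × 54.4²) = 120.8; v² = 4.9284.
t = (120.8 − 0.612)/4.9284 = 24.4 days (vs. the pure-advection estimate x/v = 24.5 d).

24.4 days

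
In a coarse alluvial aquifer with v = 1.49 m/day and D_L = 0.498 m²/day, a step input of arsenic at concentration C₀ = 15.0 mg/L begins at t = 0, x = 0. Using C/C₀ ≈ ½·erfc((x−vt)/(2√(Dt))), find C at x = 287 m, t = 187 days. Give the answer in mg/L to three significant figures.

4.05 mg/L

For a continuous step input, C/C₀ ≈ ½·erfc((x−vt)/(2√(Dt))).
vt = 1.49 × 187 = 278.63 m and 2√(Dt) = 2√(0.498 × 187) = 19.30 m.
Argument (x−vt)/(2√(Dt)) = (287 − 278.63)/19.30 = 0.4337; ½·erfc(0.4337) = 0.2698.
C = 15.0 × 0.2698 = 4.05 mg/L.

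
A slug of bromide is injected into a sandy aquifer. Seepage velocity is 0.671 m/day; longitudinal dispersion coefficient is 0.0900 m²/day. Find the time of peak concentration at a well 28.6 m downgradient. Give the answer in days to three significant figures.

For the 1D instantaneous-source solution, setting ∂C/∂t = 0 at fixed x gives v²t² + 2Dt − x² = 0, so t = (√(D² + v²x²) − D)/v².
√(D² + v²x²) = √(0.0900² + 0.671² × 28.6²) = 19.19; v² = 0.450241.
t = (19.19 − 0.0900)/0.450241 = 42.4 days (vs. the pure-advection estimate x/v = 42.6 d).

42.4 days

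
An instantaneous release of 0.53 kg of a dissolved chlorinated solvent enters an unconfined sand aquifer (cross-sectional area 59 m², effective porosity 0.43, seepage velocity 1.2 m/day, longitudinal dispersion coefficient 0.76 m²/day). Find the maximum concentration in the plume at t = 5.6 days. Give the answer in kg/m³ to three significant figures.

0.00286 kg/m³

The peak of an instantaneous 1D plume sits at x = vt; there the Gaussian factor is 1 and C_max = M/(n_e·A·√(4πDt)), where n_e·A is the pore area the mass is dissolved in.
√(4πDt) = √(4π × 0.76 × 5.6) = 7.313 m, so C_max = 0.53/(0.43 × 59 × 7.313) = 0.00286 kg/m³.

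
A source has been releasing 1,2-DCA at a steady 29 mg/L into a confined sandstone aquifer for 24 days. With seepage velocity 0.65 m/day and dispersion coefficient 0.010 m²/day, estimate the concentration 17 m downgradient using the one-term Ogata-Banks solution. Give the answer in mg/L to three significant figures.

0.628 mg/L

For a continuous step input, C/C₀ ≈ ½·erfc((x−vt)/(2√(Dt))).
vt = 0.65 × 24 = 15.6 m and 2√(Dt) = 2√(0.010 × 24) = 0.9798 m.
Argument (x−vt)/(2√(Dt)) = (17 − 15.6)/0.9798 = 1.429; ½·erfc(1.429) = 0.02164.
C = 29 × 0.02164 = 0.628 mg/L.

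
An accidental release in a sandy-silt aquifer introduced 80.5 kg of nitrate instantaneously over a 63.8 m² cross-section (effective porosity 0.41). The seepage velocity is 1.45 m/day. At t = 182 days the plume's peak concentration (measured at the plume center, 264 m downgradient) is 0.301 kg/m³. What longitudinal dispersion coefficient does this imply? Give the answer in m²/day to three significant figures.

At the plume center C_max = M/(n_e·A·√(4πDt)), so D = M²/(4πt·(n_e·A·C_max)²).
n_e·A·C_max = 0.41 × 63.8 × 0.301 = 7.874 kg/m.
D = 80.5²/(4π × 182 × 7.874²) = 0.0457 m²/day.

0.0457 m²/day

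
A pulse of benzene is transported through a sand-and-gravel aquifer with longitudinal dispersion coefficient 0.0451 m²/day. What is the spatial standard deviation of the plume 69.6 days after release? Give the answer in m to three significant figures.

2.51 m

Dispersive spreading gives a Gaussian with σ² = 2Dt; advection only shifts the center.
σ = √(2 × 0.0451 × 69.6) = 2.51 m.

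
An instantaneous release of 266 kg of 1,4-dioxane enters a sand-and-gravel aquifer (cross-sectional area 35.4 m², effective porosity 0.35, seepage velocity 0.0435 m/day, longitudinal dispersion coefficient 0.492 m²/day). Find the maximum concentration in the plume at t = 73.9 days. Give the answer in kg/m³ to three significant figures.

The peak of an instantaneous 1D plume sits at x = vt; there the Gaussian factor is 1 and C_max = M/(n_e·A·√(4πDt)), where n_e·A is the pore area the mass is dissolved in.
√(4πDt) = √(4π × 0.492 × 73.9) = 21.38 m, so C_max = 266/(0.35 × 35.4 × 21.38) = 1.00 kg/m³.

1.00 kg/m³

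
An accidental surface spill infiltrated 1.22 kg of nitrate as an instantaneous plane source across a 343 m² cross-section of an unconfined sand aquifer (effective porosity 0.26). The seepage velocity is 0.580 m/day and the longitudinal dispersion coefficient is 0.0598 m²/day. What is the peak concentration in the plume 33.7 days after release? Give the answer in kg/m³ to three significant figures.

The peak of an instantaneous 1D plume sits at x = vt; there the Gaussian factor is 1 and C_max = M/(n_e·A·√(4πDt)), where n_e·A is the pore area the mass is dissolved in.
√(4πDt) = √(4π × 0.0598 × 33.7) = 5.032 m, so C_max = 1.22/(0.26 × 343 × 5.032) = 0.00272 kg/m³.

0.00272 kg/m³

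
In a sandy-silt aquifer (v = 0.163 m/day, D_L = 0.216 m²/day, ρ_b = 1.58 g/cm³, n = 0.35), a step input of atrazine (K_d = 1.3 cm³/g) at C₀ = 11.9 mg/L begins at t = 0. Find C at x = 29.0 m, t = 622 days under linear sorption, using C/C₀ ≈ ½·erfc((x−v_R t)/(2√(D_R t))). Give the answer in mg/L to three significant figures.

Retardation factor R = 1 + ρ_b·K_d/n = 1 + 1.58 × 1.3/0.35 = 6.869.
Sorption retards both mechanisms: v_R = v/R = 0.02373 m/day, D_R = D/R = 0.03145 m²/day.
v_R·t = 0.02373 × 622 = 14.76006 m; 2√(D_R t) = 8.846 m; argument = (29.0 − 14.76006)/8.846 = 1.610.
C = C₀ × ½·erfc(1.610) = 11.9 × 0.01140 = 0.136 mg/L.

0.136 mg/L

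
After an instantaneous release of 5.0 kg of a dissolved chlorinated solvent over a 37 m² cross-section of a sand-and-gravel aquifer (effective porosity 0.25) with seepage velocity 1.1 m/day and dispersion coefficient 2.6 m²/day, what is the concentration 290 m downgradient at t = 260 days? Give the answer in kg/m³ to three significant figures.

0.00583 kg/m³

For an instantaneous plane source, C(x,t) = M/(n_e·A·√(4πDt)) · exp(−(x−vt)²/(4Dt)), with n_e·A the pore (flow) area.
Plume center vt = 1.1 × 260 = 286 m, so the well at 290 m is 4 m downgradient of the peak.
√(4πDt) = 92.17 m, giving peak height M/(n_e·A·√(4πDt)) = 5.0/(0.25 × 37 × 92.17) = 0.005865 kg/m³.
(x−vt)²/(4Dt) = (4)²/(4 × 2.6 × 260) = 0.005917; exp(−0.005917) = 0.9941.
C = 0.005865 × 0.9941 = 0.00583 kg/m³.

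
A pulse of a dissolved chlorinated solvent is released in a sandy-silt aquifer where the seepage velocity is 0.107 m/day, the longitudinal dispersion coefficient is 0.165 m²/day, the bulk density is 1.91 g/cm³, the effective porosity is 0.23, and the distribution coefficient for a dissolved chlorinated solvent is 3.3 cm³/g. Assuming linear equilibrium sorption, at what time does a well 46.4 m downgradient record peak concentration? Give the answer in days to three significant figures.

11900 days

Retardation factor R = 1 + ρ_b·K_d/n = 1 + 1.91 × 3.3/0.23 = 28.40.
Sorption retards both mechanisms: v_R = v/R = 0.003768 m/day, D_R = D/R = 0.005810 m²/day.
Peak time from v_R²t² + 2D_R t − x² = 0: t = (√(D_R² + v_R²x²) − D_R)/v_R².
√(D_R² + v_R²x²) = √(0.005810² + 0.003768² × 46.4²) = 0.1749; v_R² = 1.420e-05.
t = (0.1749 − 0.005810)/1.420e-05 = 11900 days.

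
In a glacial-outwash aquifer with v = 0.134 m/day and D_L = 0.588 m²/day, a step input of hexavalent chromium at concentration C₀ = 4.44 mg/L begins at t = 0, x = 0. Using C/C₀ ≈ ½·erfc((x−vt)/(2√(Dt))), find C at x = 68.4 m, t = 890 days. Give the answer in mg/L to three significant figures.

4.18 mg/L

For a continuous step input, C/C₀ ≈ ½·erfc((x−vt)/(2√(Dt))).
vt = 0.134 × 890 = 119.26 m and 2√(Dt) = 2√(0.588 × 890) = 45.75 m.
Argument (x−vt)/(2√(Dt)) = (68.4 − 119.26)/45.75 = -1.112; ½·erfc(-1.112) = 0.9421.
C = 4.44 × 0.9421 = 4.18 mg/L.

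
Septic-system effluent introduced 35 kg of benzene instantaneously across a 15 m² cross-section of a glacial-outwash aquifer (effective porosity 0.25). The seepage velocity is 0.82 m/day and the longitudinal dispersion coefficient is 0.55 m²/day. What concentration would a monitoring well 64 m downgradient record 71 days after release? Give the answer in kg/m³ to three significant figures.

0.340 kg/m³

For an instantaneous plane source, C(x,t) = M/(n_e·A·√(4πDt)) · exp(−(x−vt)²/(4Dt)), with n_e·A the pore (flow) area.
Plume center vt = 0.82 × 71 = 58.22 m, so the well at 64 m is 5.78 m downgradient of the peak.
√(4πDt) = 22.15 m, giving peak height M/(n_e·A·√(4πDt)) = 35/(0.25 × 15 × 22.15) = 0.4214 kg/m³.
(x−vt)²/(4Dt) = (5.78)²/(4 × 0.55 × 71) = 0.2139; exp(−0.2139) = 0.8074.
C = 0.4214 × 0.8074 = 0.340 kg/m³.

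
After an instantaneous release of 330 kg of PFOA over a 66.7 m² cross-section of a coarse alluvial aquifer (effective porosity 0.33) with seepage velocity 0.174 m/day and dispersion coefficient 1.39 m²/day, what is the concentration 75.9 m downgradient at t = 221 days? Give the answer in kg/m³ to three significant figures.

0.0771 kg/m³

For an instantaneous plane source, C(x,t) = M/(n_e·A·√(4πDt)) · exp(−(x−vt)²/(4Dt)), with n_e·A the pore (flow) area.
Plume center vt = 0.174 × 221 = 38.454 m, so the well at 75.9 m is 37.446 m downgradient of the peak.
√(4πDt) = 62.13 m, giving peak height M/(n_e·A·√(4πDt)) = 330/(0.33 × 66.7 × 62.13) = 0.2413 kg/m³.
(x−vt)²/(4Dt) = (37.446)²/(4 × 1.39 × 221) = 1.141; exp(−1.141) = 0.3195.
C = 0.2413 × 0.3195 = 0.0771 kg/m³.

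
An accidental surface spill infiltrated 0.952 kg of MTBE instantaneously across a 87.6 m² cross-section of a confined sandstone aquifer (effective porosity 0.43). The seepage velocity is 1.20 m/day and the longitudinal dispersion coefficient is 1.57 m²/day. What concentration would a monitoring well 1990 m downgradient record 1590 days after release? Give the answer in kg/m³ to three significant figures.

For an instantaneous plane source, C(x,t) = M/(n_e·A·√(4πDt)) · exp(−(x−vt)²/(4Dt)), with n_e·A the pore (flow) area.
Plume center vt = 1.20 × 1590 = 1908 m, so the well at 1990 m is 82 m downgradient of the peak.
√(4πDt) = 177.1 m, giving peak height M/(n_e·A·√(4πDt)) = 0.952/(0.43 × 87.6 × 177.1) = 0.0001427 kg/m³.
(x−vt)²/(4Dt) = (82)²/(4 × 1.57 × 1590) = 0.6734; exp(−0.6734) = 0.5100.
C = 0.0001427 × 0.5100 = 7.28e-05 kg/m³.

7.28e-05 kg/m³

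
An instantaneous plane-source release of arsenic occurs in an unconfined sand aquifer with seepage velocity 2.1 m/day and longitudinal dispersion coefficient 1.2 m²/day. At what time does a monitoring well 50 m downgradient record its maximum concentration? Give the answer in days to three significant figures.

23.5 days

For the 1D instantaneous-source solution, setting ∂C/∂t = 0 at fixed x gives v²t² + 2Dt − x² = 0, so t = (√(D² + v²x²) − D)/v².
√(D² + v²x²) = √(1.2² + 2.1² × 50²) = 105.0; v² = 4.41.
t = (105.0 − 1.2)/4.41 = 23.5 days (vs. the pure-advection estimate x/v = 23.8 d).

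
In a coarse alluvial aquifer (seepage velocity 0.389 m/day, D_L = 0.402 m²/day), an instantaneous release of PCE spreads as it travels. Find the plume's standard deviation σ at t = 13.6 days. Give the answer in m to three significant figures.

3.31 m

Dispersive spreading gives a Gaussian with σ² = 2Dt; advection only shifts the center.
σ = √(2 × 0.402 × 13.6) = 3.31 m.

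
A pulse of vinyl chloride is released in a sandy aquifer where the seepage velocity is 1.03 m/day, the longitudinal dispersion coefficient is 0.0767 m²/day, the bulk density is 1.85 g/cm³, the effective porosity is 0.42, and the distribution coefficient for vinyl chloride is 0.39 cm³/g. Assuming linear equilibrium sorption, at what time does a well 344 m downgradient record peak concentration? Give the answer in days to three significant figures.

908 days

Retardation factor R = 1 + ρ_b·K_d/n = 1 + 1.85 × 0.39/0.42 = 2.718.
Sorption retards both mechanisms: v_R = v/R = 0.3790 m/day, D_R = D/R = 0.02822 m²/day.
Peak time from v_R²t² + 2D_R t − x² = 0: t = (√(D_R² + v_R²x²) − D_R)/v_R².
√(D_R² + v_R²x²) = √(0.02822² + 0.3790² × 344²) = 130.4; v_R² = 0.1436.
t = (130.4 − 0.02822)/0.1436 = 908 days.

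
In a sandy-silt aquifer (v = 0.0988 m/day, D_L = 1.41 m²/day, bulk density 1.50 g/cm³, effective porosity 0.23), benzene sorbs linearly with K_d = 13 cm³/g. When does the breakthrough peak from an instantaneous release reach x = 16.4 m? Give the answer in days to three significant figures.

Retardation factor R = 1 + ρ_b·K_d/n = 1 + 1.50 × 13/0.23 = 85.78.
Sorption retards both mechanisms: v_R = v/R = 0.001152 m/day, D_R = D/R = 0.01644 m²/day.
Peak time from v_R²t² + 2D_R t − x² = 0: t = (√(D_R² + v_R²x²) − D_R)/v_R².
√(D_R² + v_R²x²) = √(0.01644² + 0.001152² × 16.4²) = 0.02504; v_R² = 1.327e-06.
t = (0.02504 − 0.01644)/1.327e-06 = 6480 days.

6480 days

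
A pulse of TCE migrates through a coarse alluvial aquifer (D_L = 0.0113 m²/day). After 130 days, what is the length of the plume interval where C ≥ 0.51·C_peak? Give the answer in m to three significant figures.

3.98 m

The plume is Gaussian with σ = √(2Dt) = √(2 × 0.0113 × 130) = 1.714 m.
C/C_peak = exp(−Δx²/(2σ²)) = 0.51 ⇒ Δx = σ·√(−2 ln 0.51) = 1.714 × 1.160 = 1.988 m.
Width = 2Δx = 3.98 m.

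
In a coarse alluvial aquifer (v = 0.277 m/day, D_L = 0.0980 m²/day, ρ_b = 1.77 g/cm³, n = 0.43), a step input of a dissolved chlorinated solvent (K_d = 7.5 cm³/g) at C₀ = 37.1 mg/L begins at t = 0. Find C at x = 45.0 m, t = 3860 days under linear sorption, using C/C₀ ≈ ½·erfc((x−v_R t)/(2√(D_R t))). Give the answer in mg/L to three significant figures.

Retardation factor R = 1 + ρ_b·K_d/n = 1 + 1.77 × 7.5/0.43 = 31.87.
Sorption retards both mechanisms: v_R = v/R = 0.008692 m/day, D_R = D/R = 0.003075 m²/day.
v_R·t = 0.008692 × 3860 = 33.55112 m; 2√(D_R t) = 6.890 m; argument = (45.0 − 33.55112)/6.890 = 1.662.
C = C₀ × ½·erfc(1.662) = 37.1 × 0.009376 = 0.348 mg/L.

0.348 mg/L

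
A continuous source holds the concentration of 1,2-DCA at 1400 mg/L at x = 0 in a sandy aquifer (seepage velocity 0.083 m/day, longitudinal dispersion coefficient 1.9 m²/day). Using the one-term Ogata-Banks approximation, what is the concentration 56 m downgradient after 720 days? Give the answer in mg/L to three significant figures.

740 mg/L

For a continuous step input, C/C₀ ≈ ½·erfc((x−vt)/(2√(Dt))).
vt = 0.083 × 720 = 59.76 m and 2√(Dt) = 2√(1.9 × 720) = 73.97 m.
Argument (x−vt)/(2√(Dt)) = (56 − 59.76)/73.97 = -0.05083; ½·erfc(-0.05083) = 0.5287.
C = 1400 × 0.5287 = 740 mg/L.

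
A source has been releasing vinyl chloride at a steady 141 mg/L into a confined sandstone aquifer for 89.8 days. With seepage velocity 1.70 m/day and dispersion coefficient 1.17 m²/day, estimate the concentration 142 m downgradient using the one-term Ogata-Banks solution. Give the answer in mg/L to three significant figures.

For a continuous step input, C/C₀ ≈ ½·erfc((x−vt)/(2√(Dt))).
vt = 1.70 × 89.8 = 152.66 m and 2√(Dt) = 2√(1.17 × 89.8) = 20.50 m.
Argument (x−vt)/(2√(Dt)) = (142 − 152.66)/20.50 = -0.5200; ½·erfc(-0.5200) = 0.7689.
C = 141 × 0.7689 = 108 mg/L.

108 mg/L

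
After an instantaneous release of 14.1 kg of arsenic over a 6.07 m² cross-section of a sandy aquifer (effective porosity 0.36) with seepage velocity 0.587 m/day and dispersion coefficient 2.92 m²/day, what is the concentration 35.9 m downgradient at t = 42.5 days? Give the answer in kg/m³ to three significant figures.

For an instantaneous plane source, C(x,t) = M/(n_e·A·√(4πDt)) · exp(−(x−vt)²/(4Dt)), with n_e·A the pore (flow) area.
Plume center vt = 0.587 × 42.5 = 24.9475 m, so the well at 35.9 m is 10.9525 m downgradient of the peak.
√(4πDt) = 39.49 m, giving peak height M/(n_e·A·√(4πDt)) = 14.1/(0.36 × 6.07 × 39.49) = 0.1634 kg/m³.
(x−vt)²/(4Dt) = (10.9525)²/(4 × 2.92 × 42.5) = 0.2417; exp(−0.2417) = 0.7853.
C = 0.1634 × 0.7853 = 0.128 kg/m³.

0.128 kg/m³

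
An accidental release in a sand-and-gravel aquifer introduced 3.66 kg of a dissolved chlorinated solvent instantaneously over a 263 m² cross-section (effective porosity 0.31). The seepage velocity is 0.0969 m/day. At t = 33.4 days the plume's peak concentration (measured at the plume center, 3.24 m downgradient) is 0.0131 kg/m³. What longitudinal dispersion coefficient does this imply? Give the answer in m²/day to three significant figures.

At the plume center C_max = M/(n_e·A·√(4πDt)), so D = M²/(4πt·(n_e·A·C_max)²).
n_e·A·C_max = 0.31 × 263 × 0.0131 = 1.068 kg/m.
D = 3.66²/(4π × 33.4 × 1.068²) = 0.0280 m²/day.

0.0280 m²/day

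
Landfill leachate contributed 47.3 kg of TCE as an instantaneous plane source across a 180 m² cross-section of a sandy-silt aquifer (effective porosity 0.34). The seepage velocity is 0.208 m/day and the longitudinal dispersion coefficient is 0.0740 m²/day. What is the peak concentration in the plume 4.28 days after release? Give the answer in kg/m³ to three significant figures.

0.387 kg/m³

The peak of an instantaneous 1D plume sits at x = vt; there the Gaussian factor is 1 and C_max = M/(n_e·A·√(4πDt)), where n_e·A is the pore area the mass is dissolved in.
√(4πDt) = √(4π × 0.0740 × 4.28) = 1.995 m, so C_max = 47.3/(0.34 × 180 × 1.995) = 0.387 kg/m³.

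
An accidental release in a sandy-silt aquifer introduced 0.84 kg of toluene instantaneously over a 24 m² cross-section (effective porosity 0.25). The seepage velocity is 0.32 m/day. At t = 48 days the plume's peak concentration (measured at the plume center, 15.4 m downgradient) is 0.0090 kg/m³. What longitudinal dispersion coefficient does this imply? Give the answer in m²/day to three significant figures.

At the plume center C_max = M/(n_e·A·√(4πDt)), so D = M²/(4πt·(n_e·A·C_max)²).
n_e·A·C_max = 0.25 × 24 × 0.0090 = 0.05400 kg/m.
D = 0.84²/(4π × 48 × 0.05400²) = 0.401 m²/day.

0.401 m²/day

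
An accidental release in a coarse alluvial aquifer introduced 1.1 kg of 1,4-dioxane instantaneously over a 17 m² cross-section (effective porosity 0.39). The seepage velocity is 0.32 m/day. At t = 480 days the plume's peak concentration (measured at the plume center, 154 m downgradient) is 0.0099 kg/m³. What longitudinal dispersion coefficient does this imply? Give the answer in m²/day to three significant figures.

At the plume center C_max = M/(n_e·A·√(4πDt)), so D = M²/(4πt·(n_e·A·C_max)²).
n_e·A·C_max = 0.39 × 17 × 0.0099 = 0.06564 kg/m.
D = 1.1²/(4π × 480 × 0.06564²) = 0.0466 m²/day.

0.0466 m²/day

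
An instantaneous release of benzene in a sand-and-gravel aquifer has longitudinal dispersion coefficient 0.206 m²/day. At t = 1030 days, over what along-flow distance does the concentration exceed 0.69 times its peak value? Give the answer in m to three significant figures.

35.5 m

The plume is Gaussian with σ = √(2Dt) = √(2 × 0.206 × 1030) = 20.60 m.
C/C_peak = exp(−Δx²/(2σ²)) = 0.69 ⇒ Δx = σ·√(−2 ln 0.69) = 20.60 × 0.8615 = 17.75 m.
Width = 2Δx = 35.5 m.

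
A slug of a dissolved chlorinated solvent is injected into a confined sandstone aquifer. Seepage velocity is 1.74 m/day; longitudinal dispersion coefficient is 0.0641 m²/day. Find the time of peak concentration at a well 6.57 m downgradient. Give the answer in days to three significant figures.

3.75 days

For the 1D instantaneous-source solution, setting ∂C/∂t = 0 at fixed x gives v²t² + 2Dt − x² = 0, so t = (√(D² + v²x²) − D)/v².
√(D² + v²x²) = √(0.0641² + 1.74² × 6.57²) = 11.43; v² = 3.0276.
t = (11.43 − 0.0641)/3.0276 = 3.75 days (vs. the pure-advection estimate x/v = 3.78 d).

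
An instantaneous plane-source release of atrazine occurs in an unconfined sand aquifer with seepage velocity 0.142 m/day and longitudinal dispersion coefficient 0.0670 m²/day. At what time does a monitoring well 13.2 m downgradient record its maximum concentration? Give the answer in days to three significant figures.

89.7 days

For the 1D instantaneous-source solution, setting ∂C/∂t = 0 at fixed x gives v²t² + 2Dt − x² = 0, so t = (√(D² + v²x²) − D)/v².
√(D² + v²x²) = √(0.0670² + 0.142² × 13.2²) = 1.876; v² = 0.020164.
t = (1.876 − 0.0670)/0.020164 = 89.7 days (vs. the pure-advection estimate x/v = 93.0 d).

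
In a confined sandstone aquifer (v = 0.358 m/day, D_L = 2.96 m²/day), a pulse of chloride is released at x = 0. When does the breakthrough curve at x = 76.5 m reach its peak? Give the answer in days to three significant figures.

192 days

For the 1D instantaneous-source solution, setting ∂C/∂t = 0 at fixed x gives v²t² + 2Dt − x² = 0, so t = (√(D² + v²x²) − D)/v².
√(D² + v²x²) = √(2.96² + 0.358² × 76.5²) = 27.55; v² = 0.128164.
t = (27.55 − 2.96)/0.128164 = 192 days (vs. the pure-advection estimate x/v = 214 d).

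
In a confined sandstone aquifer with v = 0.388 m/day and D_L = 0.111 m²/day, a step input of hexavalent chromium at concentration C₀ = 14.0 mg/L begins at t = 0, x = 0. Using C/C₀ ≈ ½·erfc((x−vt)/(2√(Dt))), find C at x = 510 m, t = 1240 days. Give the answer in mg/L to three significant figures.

For a continuous step input, C/C₀ ≈ ½·erfc((x−vt)/(2√(Dt))).
vt = 0.388 × 1240 = 481.12 m and 2√(Dt) = 2√(0.111 × 1240) = 23.46 m.
Argument (x−vt)/(2√(Dt)) = (510 − 481.12)/23.46 = 1.231; ½·erfc(1.231) = 0.04085.
C = 14.0 × 0.04085 = 0.572 mg/L.

0.572 mg/L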